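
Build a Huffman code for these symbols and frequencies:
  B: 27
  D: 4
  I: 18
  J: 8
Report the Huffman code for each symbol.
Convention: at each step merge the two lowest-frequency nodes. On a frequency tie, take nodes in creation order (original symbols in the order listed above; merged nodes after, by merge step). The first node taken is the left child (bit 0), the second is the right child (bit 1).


Huffman tree construction:
Step 1: Merge D(4) + J(8) = 12
Step 2: Merge (D+J)(12) + I(18) = 30
Step 3: Merge B(27) + ((D+J)+I)(30) = 57
Read each symbol's code off the tree from the root (left child = 0, right child = 1).

Codes:
  B: 0 (length 1)
  D: 100 (length 3)
  I: 11 (length 2)
  J: 101 (length 3)
Average code length: 99/57 = 1.7368 bits/symbol


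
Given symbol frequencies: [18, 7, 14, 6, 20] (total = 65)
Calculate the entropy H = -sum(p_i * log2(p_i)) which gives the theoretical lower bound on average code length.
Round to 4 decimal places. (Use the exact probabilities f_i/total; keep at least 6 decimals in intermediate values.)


Per-symbol terms -p_i * log2(p_i) with p_i = f_i/65:
  p = 18/65 = 0.276923: log2(p) = -1.852443, -p*log2(p) = 0.512984
  p = 7/65 = 0.107692: log2(p) = -3.215013, -p*log2(p) = 0.346232
  p = 14/65 = 0.215385: log2(p) = -2.215013, -p*log2(p) = 0.477080
  p = 6/65 = 0.092308: log2(p) = -3.437405, -p*log2(p) = 0.317299
  p = 20/65 = 0.307692: log2(p) = -1.700440, -p*log2(p) = 0.523212
H = 0.512984 + 0.346232 + 0.477080 + 0.317299 + 0.523212 = 2.176807

H = 2.1768 bits/symbol


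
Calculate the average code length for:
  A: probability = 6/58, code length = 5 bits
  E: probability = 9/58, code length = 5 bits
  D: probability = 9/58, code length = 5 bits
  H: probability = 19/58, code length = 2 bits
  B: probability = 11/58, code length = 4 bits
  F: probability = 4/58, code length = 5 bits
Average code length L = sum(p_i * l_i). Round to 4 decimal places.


Weighted contributions p_i * l_i:
  A: (6/58) * 5 = 30/58
  E: (9/58) * 5 = 45/58
  D: (9/58) * 5 = 45/58
  H: (19/58) * 2 = 38/58
  B: (11/58) * 4 = 44/58
  F: (4/58) * 5 = 20/58
Sum = (30 + 45 + 45 + 38 + 44 + 20)/58 = 222/58

L = 222/58 = 3.8276 bits/symbol


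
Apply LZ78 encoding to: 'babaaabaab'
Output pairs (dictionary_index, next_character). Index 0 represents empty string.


LZ78 encoding steps:
Dictionary: {0: ''}
Step 1: w='' (idx 0), next='b' -> output (0, 'b'), add 'b' as idx 1
Step 2: w='' (idx 0), next='a' -> output (0, 'a'), add 'a' as idx 2
Step 3: w='b' (idx 1), next='a' -> output (1, 'a'), add 'ba' as idx 3
Step 4: w='a' (idx 2), next='a' -> output (2, 'a'), add 'aa' as idx 4
Step 5: w='ba' (idx 3), next='a' -> output (3, 'a'), add 'baa' as idx 5
Step 6: w='b' (idx 1), end of input -> output (1, '')


Encoded: [(0, 'b'), (0, 'a'), (1, 'a'), (2, 'a'), (3, 'a'), (1, '')]


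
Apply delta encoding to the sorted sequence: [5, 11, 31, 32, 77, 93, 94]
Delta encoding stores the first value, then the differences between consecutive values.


First value: 5
Deltas:
  11 - 5 = 6
  31 - 11 = 20
  32 - 31 = 1
  77 - 32 = 45
  93 - 77 = 16
  94 - 93 = 1


Delta encoded: [5, 6, 20, 1, 45, 16, 1]


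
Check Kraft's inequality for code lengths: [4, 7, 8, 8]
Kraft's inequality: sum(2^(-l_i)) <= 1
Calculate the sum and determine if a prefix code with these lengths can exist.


Sum = 2^(-4) + 2^(-7) + 2^(-8) + 2^(-8)
    = 0.0625 + 0.0078125 + 0.00390625 + 0.00390625
    = 20/256 = 0.078125
Since 0.078125 <= 1, Kraft's inequality IS satisfied.
A prefix code with these lengths CAN exist.

Kraft sum = 0.078125. Satisfied.


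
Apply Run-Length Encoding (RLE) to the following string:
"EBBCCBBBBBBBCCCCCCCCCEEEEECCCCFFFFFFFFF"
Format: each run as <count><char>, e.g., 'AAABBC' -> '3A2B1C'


Scanning runs left to right:
  i=0: run of 'E' x 1 -> '1E'
  i=1: run of 'B' x 2 -> '2B'
  i=3: run of 'C' x 2 -> '2C'
  i=5: run of 'B' x 7 -> '7B'
  i=12: run of 'C' x 9 -> '9C'
  i=21: run of 'E' x 5 -> '5E'
  i=26: run of 'C' x 4 -> '4C'
  i=30: run of 'F' x 9 -> '9F'

RLE = 1E2B2C7B9C5E4C9F


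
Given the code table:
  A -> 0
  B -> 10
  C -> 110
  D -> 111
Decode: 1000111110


Decoding:
10 -> B
0 -> A
0 -> A
111 -> D
110 -> C


Result: BAADC


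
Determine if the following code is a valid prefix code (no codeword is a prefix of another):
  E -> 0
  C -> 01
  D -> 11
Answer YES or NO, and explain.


Checking each pair (does one codeword prefix another?):
  E='0' vs C='01': prefix -- VIOLATION

NO -- this is NOT a valid prefix code. E (0) is a prefix of C (01).


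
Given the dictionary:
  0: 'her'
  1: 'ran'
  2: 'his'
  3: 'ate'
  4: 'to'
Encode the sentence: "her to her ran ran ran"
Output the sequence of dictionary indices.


Look up each word in the dictionary:
  'her' -> 0
  'to' -> 4
  'her' -> 0
  'ran' -> 1
  'ran' -> 1
  'ran' -> 1

Encoded: [0, 4, 0, 1, 1, 1]


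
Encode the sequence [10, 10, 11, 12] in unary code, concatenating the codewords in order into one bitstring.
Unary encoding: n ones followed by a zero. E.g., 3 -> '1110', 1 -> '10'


Encode each number as n ones followed by a terminating 0:
  10 -> 11111111110 (11 bits)
  10 -> 11111111110 (11 bits)
  11 -> 111111111110 (12 bits)
  12 -> 1111111111110 (13 bits)
Total length = 11 + 11 + 12 + 13 = 47 bits.

Unary([10, 10, 11, 12]) = 11111111110111111111101111111111101111111111110 (47 bits)


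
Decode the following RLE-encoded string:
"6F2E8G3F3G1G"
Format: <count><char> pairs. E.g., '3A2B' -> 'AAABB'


Expanding each <count><char> pair:
  6F -> 'FFFFFF'
  2E -> 'EE'
  8G -> 'GGGGGGGG'
  3F -> 'FFF'
  3G -> 'GGG'
  1G -> 'G'

Decoded = FFFFFFEEGGGGGGGGFFFGGGG


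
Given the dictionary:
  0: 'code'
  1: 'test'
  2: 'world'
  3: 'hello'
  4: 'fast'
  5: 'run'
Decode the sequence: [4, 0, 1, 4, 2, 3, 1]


Look up each index in the dictionary:
  4 -> 'fast'
  0 -> 'code'
  1 -> 'test'
  4 -> 'fast'
  2 -> 'world'
  3 -> 'hello'
  1 -> 'test'

Decoded: "fast code test fast world hello test"


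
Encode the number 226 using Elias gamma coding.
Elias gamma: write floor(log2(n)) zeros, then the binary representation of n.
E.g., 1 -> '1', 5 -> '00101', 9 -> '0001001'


num_bits = floor(log2(226)) + 1 = 8
leading_zeros = num_bits - 1 = 7
binary(226) = 11100010

Elias gamma(226) = '0000000' + '11100010' = 000000011100010 (15 bits)


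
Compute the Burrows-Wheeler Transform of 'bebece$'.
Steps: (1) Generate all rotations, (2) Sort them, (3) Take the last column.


Rotations (sorted):
  0: $bebece -> last char: e
  1: bebece$ -> last char: $
  2: bece$be -> last char: e
  3: ce$bebe -> last char: e
  4: e$bebec -> last char: c
  5: ebece$b -> last char: b
  6: ece$beb -> last char: b


BWT = e$eecbb


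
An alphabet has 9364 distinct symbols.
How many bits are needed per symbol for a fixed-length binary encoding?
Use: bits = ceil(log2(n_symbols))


log2(9364) = 13.1929
Bracket: 2^13 = 8192 < 9364 <= 2^14 = 16384
So ceil(log2(9364)) = 14

bits = ceil(log2(9364)) = ceil(13.1929) = 14 bits


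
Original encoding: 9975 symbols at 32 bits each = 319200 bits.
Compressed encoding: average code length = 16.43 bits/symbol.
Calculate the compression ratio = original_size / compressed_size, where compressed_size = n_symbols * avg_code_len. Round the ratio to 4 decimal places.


original_size = n_symbols * orig_bits = 9975 * 32 = 319200 bits
compressed_size = n_symbols * avg_code_len = 9975 * 16.43 = 163889.25 bits
ratio = original_size / compressed_size = 319200 / 163889.25 = 1.9477

Compression ratio = 1.9477


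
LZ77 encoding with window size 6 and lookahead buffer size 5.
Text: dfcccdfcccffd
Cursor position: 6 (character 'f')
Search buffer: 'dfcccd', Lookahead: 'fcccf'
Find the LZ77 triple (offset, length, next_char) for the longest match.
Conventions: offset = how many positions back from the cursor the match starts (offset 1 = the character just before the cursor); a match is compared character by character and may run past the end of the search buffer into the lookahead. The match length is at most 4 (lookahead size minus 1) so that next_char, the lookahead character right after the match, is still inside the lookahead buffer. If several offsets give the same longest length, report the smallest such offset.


Try each offset into the search buffer:
  offset=1 (pos 5, char 'd'): match length 0
  offset=2 (pos 4, char 'c'): match length 0
  offset=3 (pos 3, char 'c'): match length 0
  offset=4 (pos 2, char 'c'): match length 0
  offset=5 (pos 1, char 'f'): match length 4
  offset=6 (pos 0, char 'd'): match length 0
Longest match has length 4 at offset 5.
next_char = character at position 6 + 4 = 10 -> 'f'

Best match: offset=5, length=4 (matching 'fccc' starting at position 1)
LZ77 triple: (5, 4, 'f')


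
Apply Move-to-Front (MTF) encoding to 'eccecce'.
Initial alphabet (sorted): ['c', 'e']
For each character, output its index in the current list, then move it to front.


MTF encoding:
'e': index 1 in ['c', 'e'] -> ['e', 'c']
'c': index 1 in ['e', 'c'] -> ['c', 'e']
'c': index 0 in ['c', 'e'] -> ['c', 'e']
'e': index 1 in ['c', 'e'] -> ['e', 'c']
'c': index 1 in ['e', 'c'] -> ['c', 'e']
'c': index 0 in ['c', 'e'] -> ['c', 'e']
'e': index 1 in ['c', 'e'] -> ['e', 'c']


Output: [1, 1, 0, 1, 1, 0, 1]


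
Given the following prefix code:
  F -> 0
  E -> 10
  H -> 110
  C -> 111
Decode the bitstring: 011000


Decoding step by step:
Bits 0 -> F
Bits 110 -> H
Bits 0 -> F
Bits 0 -> F


Decoded message: FHFF


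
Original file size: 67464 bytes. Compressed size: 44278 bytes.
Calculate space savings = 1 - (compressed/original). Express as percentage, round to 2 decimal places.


ratio = compressed/original = 44278/67464 = 0.65632
savings = 1 - ratio = 1 - 0.65632 = 0.34368
as a percentage: 0.34368 * 100 = 34.37%

Space savings = 1 - 44278/67464 = 34.37%


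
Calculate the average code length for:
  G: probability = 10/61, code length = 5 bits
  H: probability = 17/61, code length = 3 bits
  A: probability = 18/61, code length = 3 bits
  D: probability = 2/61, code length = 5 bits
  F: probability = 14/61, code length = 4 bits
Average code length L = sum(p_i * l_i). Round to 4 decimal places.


Weighted contributions p_i * l_i:
  G: (10/61) * 5 = 50/61
  H: (17/61) * 3 = 51/61
  A: (18/61) * 3 = 54/61
  D: (2/61) * 5 = 10/61
  F: (14/61) * 4 = 56/61
Sum = (50 + 51 + 54 + 10 + 56)/61 = 221/61

L = 221/61 = 3.6230 bits/symbol


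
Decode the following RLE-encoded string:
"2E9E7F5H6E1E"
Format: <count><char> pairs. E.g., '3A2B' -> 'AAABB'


Expanding each <count><char> pair:
  2E -> 'EE'
  9E -> 'EEEEEEEEE'
  7F -> 'FFFFFFF'
  5H -> 'HHHHH'
  6E -> 'EEEEEE'
  1E -> 'E'

Decoded = EEEEEEEEEEEFFFFFFFHHHHHEEEEEEE


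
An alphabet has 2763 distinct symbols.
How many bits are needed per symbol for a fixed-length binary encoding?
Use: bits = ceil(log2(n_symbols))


log2(2763) = 11.432
Bracket: 2^11 = 2048 < 2763 <= 2^12 = 4096
So ceil(log2(2763)) = 12

bits = ceil(log2(2763)) = ceil(11.432) = 12 bits


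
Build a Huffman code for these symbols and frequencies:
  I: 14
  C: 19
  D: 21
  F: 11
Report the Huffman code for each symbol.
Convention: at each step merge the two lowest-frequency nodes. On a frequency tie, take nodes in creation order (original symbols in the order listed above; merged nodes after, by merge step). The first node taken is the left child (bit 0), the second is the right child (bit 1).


Huffman tree construction:
Step 1: Merge F(11) + I(14) = 25
Step 2: Merge C(19) + D(21) = 40
Step 3: Merge (F+I)(25) + (C+D)(40) = 65
Read each symbol's code off the tree from the root (left child = 0, right child = 1).

Codes:
  I: 01 (length 2)
  C: 10 (length 2)
  D: 11 (length 2)
  F: 00 (length 2)
Average code length: 130/65 = 2.0000 bits/symbol


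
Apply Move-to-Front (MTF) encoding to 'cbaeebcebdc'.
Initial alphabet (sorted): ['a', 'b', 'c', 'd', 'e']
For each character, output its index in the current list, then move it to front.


MTF encoding:
'c': index 2 in ['a', 'b', 'c', 'd', 'e'] -> ['c', 'a', 'b', 'd', 'e']
'b': index 2 in ['c', 'a', 'b', 'd', 'e'] -> ['b', 'c', 'a', 'd', 'e']
'a': index 2 in ['b', 'c', 'a', 'd', 'e'] -> ['a', 'b', 'c', 'd', 'e']
'e': index 4 in ['a', 'b', 'c', 'd', 'e'] -> ['e', 'a', 'b', 'c', 'd']
'e': index 0 in ['e', 'a', 'b', 'c', 'd'] -> ['e', 'a', 'b', 'c', 'd']
'b': index 2 in ['e', 'a', 'b', 'c', 'd'] -> ['b', 'e', 'a', 'c', 'd']
'c': index 3 in ['b', 'e', 'a', 'c', 'd'] -> ['c', 'b', 'e', 'a', 'd']
'e': index 2 in ['c', 'b', 'e', 'a', 'd'] -> ['e', 'c', 'b', 'a', 'd']
'b': index 2 in ['e', 'c', 'b', 'a', 'd'] -> ['b', 'e', 'c', 'a', 'd']
'd': index 4 in ['b', 'e', 'c', 'a', 'd'] -> ['d', 'b', 'e', 'c', 'a']
'c': index 3 in ['d', 'b', 'e', 'c', 'a'] -> ['c', 'd', 'b', 'e', 'a']


Output: [2, 2, 2, 4, 0, 2, 3, 2, 2, 4, 3]


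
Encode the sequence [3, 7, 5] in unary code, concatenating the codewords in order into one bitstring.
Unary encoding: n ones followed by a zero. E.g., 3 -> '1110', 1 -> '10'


Encode each number as n ones followed by a terminating 0:
  3 -> 1110 (4 bits)
  7 -> 11111110 (8 bits)
  5 -> 111110 (6 bits)
Total length = 4 + 8 + 6 = 18 bits.

Unary([3, 7, 5]) = 111011111110111110 (18 bits)


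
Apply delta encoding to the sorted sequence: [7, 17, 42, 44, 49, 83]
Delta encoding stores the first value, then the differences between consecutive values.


First value: 7
Deltas:
  17 - 7 = 10
  42 - 17 = 25
  44 - 42 = 2
  49 - 44 = 5
  83 - 49 = 34


Delta encoded: [7, 10, 25, 2, 5, 34]


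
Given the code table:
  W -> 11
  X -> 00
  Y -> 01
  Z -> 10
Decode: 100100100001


Decoding:
10 -> Z
01 -> Y
00 -> X
10 -> Z
00 -> X
01 -> Y


Result: ZYXZXY


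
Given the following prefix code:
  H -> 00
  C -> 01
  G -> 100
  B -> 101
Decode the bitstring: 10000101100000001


Decoding step by step:
Bits 100 -> G
Bits 00 -> H
Bits 101 -> B
Bits 100 -> G
Bits 00 -> H
Bits 00 -> H
Bits 01 -> C


Decoded message: GHBGHHC


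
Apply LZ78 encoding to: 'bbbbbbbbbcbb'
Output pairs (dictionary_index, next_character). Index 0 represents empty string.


LZ78 encoding steps:
Dictionary: {0: ''}
Step 1: w='' (idx 0), next='b' -> output (0, 'b'), add 'b' as idx 1
Step 2: w='b' (idx 1), next='b' -> output (1, 'b'), add 'bb' as idx 2
Step 3: w='bb' (idx 2), next='b' -> output (2, 'b'), add 'bbb' as idx 3
Step 4: w='bbb' (idx 3), next='c' -> output (3, 'c'), add 'bbbc' as idx 4
Step 5: w='bb' (idx 2), end of input -> output (2, '')


Encoded: [(0, 'b'), (1, 'b'), (2, 'b'), (3, 'c'), (2, '')]


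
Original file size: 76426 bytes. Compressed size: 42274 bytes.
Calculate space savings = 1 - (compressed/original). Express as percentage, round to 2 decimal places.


ratio = compressed/original = 42274/76426 = 0.553136
savings = 1 - ratio = 1 - 0.553136 = 0.446864
as a percentage: 0.446864 * 100 = 44.69%

Space savings = 1 - 42274/76426 = 44.69%


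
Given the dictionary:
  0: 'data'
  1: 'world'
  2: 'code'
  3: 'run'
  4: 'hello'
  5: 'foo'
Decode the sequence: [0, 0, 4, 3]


Look up each index in the dictionary:
  0 -> 'data'
  0 -> 'data'
  4 -> 'hello'
  3 -> 'run'

Decoded: "data data hello run"


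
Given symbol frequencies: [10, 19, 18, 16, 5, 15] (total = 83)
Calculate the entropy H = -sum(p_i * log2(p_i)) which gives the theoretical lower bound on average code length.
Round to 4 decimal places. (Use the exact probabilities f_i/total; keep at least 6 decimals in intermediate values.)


Per-symbol terms -p_i * log2(p_i) with p_i = f_i/83:
  p = 10/83 = 0.120482: log2(p) = -3.053111, -p*log2(p) = 0.367845
  p = 19/83 = 0.228916: log2(p) = -2.127112, -p*log2(p) = 0.486929
  p = 18/83 = 0.216867: log2(p) = -2.205114, -p*log2(p) = 0.478218
  p = 16/83 = 0.192771: log2(p) = -2.375039, -p*log2(p) = 0.457839
  p = 5/83 = 0.060241: log2(p) = -4.053111, -p*log2(p) = 0.244163
  p = 15/83 = 0.180723: log2(p) = -2.468149, -p*log2(p) = 0.446051
H = 0.367845 + 0.486929 + 0.478218 + 0.457839 + 0.244163 + 0.446051 = 2.481045

H = 2.481 bits/symbol


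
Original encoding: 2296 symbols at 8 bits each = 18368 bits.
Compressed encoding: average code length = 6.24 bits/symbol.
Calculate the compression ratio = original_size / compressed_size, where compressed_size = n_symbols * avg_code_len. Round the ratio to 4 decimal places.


original_size = n_symbols * orig_bits = 2296 * 8 = 18368 bits
compressed_size = n_symbols * avg_code_len = 2296 * 6.24 = 14327.04 bits
ratio = original_size / compressed_size = 18368 / 14327.04 = 1.2821

Compression ratio = 1.2821


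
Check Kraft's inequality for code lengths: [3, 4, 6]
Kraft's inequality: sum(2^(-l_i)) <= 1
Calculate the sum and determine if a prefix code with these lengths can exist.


Sum = 2^(-3) + 2^(-4) + 2^(-6)
    = 0.125 + 0.0625 + 0.015625
    = 13/64 = 0.203125
Since 0.203125 <= 1, Kraft's inequality IS satisfied.
A prefix code with these lengths CAN exist.

Kraft sum = 0.203125. Satisfied.


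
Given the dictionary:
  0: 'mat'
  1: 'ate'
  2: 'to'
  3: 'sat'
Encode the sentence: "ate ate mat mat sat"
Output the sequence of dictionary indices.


Look up each word in the dictionary:
  'ate' -> 1
  'ate' -> 1
  'mat' -> 0
  'mat' -> 0
  'sat' -> 3

Encoded: [1, 1, 0, 0, 3]


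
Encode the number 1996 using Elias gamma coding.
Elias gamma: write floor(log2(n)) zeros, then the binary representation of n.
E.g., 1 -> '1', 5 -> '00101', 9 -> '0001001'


num_bits = floor(log2(1996)) + 1 = 11
leading_zeros = num_bits - 1 = 10
binary(1996) = 11111001100

Elias gamma(1996) = '0000000000' + '11111001100' = 000000000011111001100 (21 bits)


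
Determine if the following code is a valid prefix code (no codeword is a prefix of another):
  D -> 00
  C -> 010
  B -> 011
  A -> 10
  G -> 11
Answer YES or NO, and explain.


Checking each pair (does one codeword prefix another?):
  D='00' vs C='010': no prefix
  D='00' vs B='011': no prefix
  D='00' vs A='10': no prefix
  D='00' vs G='11': no prefix
  C='010' vs D='00': no prefix
  C='010' vs B='011': no prefix
  C='010' vs A='10': no prefix
  C='010' vs G='11': no prefix
  B='011' vs D='00': no prefix
  B='011' vs C='010': no prefix
  B='011' vs A='10': no prefix
  B='011' vs G='11': no prefix
  A='10' vs D='00': no prefix
  A='10' vs C='010': no prefix
  A='10' vs B='011': no prefix
  A='10' vs G='11': no prefix
  G='11' vs D='00': no prefix
  G='11' vs C='010': no prefix
  G='11' vs B='011': no prefix
  G='11' vs A='10': no prefix
No violation found over all pairs.

YES -- this is a valid prefix code. No codeword is a prefix of any other codeword.


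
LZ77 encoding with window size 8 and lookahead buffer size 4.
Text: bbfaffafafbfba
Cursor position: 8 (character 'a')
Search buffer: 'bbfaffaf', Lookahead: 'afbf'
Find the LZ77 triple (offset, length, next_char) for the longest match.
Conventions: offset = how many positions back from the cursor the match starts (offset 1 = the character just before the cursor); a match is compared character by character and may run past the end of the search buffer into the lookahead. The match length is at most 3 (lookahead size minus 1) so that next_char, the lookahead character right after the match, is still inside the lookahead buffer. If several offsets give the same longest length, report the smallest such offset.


Try each offset into the search buffer:
  offset=1 (pos 7, char 'f'): match length 0
  offset=2 (pos 6, char 'a'): match length 2
  offset=3 (pos 5, char 'f'): match length 0
  offset=4 (pos 4, char 'f'): match length 0
  offset=5 (pos 3, char 'a'): match length 2
  offset=6 (pos 2, char 'f'): match length 0
  offset=7 (pos 1, char 'b'): match length 0
  offset=8 (pos 0, char 'b'): match length 0
Longest match has length 2, found at offsets 2, 5; take the smallest, offset 2.
next_char = character at position 8 + 2 = 10 -> 'b'

Best match: offset=2, length=2 (matching 'af' starting at position 6)
LZ77 triple: (2, 2, 'b')


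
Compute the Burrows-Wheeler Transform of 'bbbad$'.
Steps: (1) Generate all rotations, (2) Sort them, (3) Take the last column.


Rotations (sorted):
  0: $bbbad -> last char: d
  1: ad$bbb -> last char: b
  2: bad$bb -> last char: b
  3: bbad$b -> last char: b
  4: bbbad$ -> last char: $
  5: d$bbba -> last char: a


BWT = dbbb$a


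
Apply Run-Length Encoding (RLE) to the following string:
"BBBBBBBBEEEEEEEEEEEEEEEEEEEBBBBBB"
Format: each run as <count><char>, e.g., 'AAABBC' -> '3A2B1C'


Scanning runs left to right:
  i=0: run of 'B' x 8 -> '8B'
  i=8: run of 'E' x 19 -> '19E'
  i=27: run of 'B' x 6 -> '6B'

RLE = 8B19E6B


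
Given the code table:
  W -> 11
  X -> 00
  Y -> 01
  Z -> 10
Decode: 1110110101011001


Decoding:
11 -> W
10 -> Z
11 -> W
01 -> Y
01 -> Y
01 -> Y
10 -> Z
01 -> Y


Result: WZWYYYZY


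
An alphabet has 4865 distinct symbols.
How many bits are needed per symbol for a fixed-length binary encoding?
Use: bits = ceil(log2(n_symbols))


log2(4865) = 12.2482
Bracket: 2^12 = 4096 < 4865 <= 2^13 = 8192
So ceil(log2(4865)) = 13

bits = ceil(log2(4865)) = ceil(12.2482) = 13 bits


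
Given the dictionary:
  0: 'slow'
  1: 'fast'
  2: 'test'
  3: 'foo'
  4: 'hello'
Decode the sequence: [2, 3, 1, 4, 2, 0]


Look up each index in the dictionary:
  2 -> 'test'
  3 -> 'foo'
  1 -> 'fast'
  4 -> 'hello'
  2 -> 'test'
  0 -> 'slow'

Decoded: "test foo fast hello test slow"


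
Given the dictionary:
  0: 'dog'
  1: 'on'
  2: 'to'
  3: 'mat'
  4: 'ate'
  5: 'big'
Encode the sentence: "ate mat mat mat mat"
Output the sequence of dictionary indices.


Look up each word in the dictionary:
  'ate' -> 4
  'mat' -> 3
  'mat' -> 3
  'mat' -> 3
  'mat' -> 3

Encoded: [4, 3, 3, 3, 3]


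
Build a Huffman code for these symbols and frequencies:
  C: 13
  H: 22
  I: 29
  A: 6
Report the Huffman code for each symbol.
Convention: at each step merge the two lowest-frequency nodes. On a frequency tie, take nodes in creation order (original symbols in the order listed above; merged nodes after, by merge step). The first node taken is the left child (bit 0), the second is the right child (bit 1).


Huffman tree construction:
Step 1: Merge A(6) + C(13) = 19
Step 2: Merge (A+C)(19) + H(22) = 41
Step 3: Merge I(29) + ((A+C)+H)(41) = 70
Read each symbol's code off the tree from the root (left child = 0, right child = 1).

Codes:
  C: 101 (length 3)
  H: 11 (length 2)
  I: 0 (length 1)
  A: 100 (length 3)
Average code length: 130/70 = 1.8571 bits/symbol


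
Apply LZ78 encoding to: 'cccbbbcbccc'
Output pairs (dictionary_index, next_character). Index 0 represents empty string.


LZ78 encoding steps:
Dictionary: {0: ''}
Step 1: w='' (idx 0), next='c' -> output (0, 'c'), add 'c' as idx 1
Step 2: w='c' (idx 1), next='c' -> output (1, 'c'), add 'cc' as idx 2
Step 3: w='' (idx 0), next='b' -> output (0, 'b'), add 'b' as idx 3
Step 4: w='b' (idx 3), next='b' -> output (3, 'b'), add 'bb' as idx 4
Step 5: w='c' (idx 1), next='b' -> output (1, 'b'), add 'cb' as idx 5
Step 6: w='cc' (idx 2), next='c' -> output (2, 'c'), add 'ccc' as idx 6


Encoded: [(0, 'c'), (1, 'c'), (0, 'b'), (3, 'b'), (1, 'b'), (2, 'c')]


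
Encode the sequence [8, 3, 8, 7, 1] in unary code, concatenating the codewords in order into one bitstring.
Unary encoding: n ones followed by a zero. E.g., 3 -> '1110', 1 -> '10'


Encode each number as n ones followed by a terminating 0:
  8 -> 111111110 (9 bits)
  3 -> 1110 (4 bits)
  8 -> 111111110 (9 bits)
  7 -> 11111110 (8 bits)
  1 -> 10 (2 bits)
Total length = 9 + 4 + 9 + 8 + 2 = 32 bits.

Unary([8, 3, 8, 7, 1]) = 11111111011101111111101111111010 (32 bits)


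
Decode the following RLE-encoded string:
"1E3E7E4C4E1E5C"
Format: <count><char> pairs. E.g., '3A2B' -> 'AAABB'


Expanding each <count><char> pair:
  1E -> 'E'
  3E -> 'EEE'
  7E -> 'EEEEEEE'
  4C -> 'CCCC'
  4E -> 'EEEE'
  1E -> 'E'
  5C -> 'CCCCC'

Decoded = EEEEEEEEEEECCCCEEEEECCCCC


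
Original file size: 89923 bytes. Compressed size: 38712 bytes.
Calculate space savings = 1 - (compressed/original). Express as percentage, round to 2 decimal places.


ratio = compressed/original = 38712/89923 = 0.430502
savings = 1 - ratio = 1 - 0.430502 = 0.569498
as a percentage: 0.569498 * 100 = 56.95%

Space savings = 1 - 38712/89923 = 56.95%


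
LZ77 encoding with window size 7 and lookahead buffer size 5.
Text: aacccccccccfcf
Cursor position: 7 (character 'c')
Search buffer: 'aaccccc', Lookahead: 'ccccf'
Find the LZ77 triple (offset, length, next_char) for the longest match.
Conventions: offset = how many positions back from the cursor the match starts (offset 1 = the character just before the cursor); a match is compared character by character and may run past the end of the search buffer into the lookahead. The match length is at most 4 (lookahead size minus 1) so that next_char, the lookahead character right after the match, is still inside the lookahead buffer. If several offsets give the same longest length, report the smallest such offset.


Try each offset into the search buffer:
  offset=1 (pos 6, char 'c'): match length 4
  offset=2 (pos 5, char 'c'): match length 4
  offset=3 (pos 4, char 'c'): match length 4
  offset=4 (pos 3, char 'c'): match length 4
  offset=5 (pos 2, char 'c'): match length 4
  offset=6 (pos 1, char 'a'): match length 0
  offset=7 (pos 0, char 'a'): match length 0
Longest match has length 4, found at offsets 1, 2, 3, 4, 5; take the smallest, offset 1.
next_char = character at position 7 + 4 = 11 -> 'f'

Best match: offset=1, length=4 (matching 'cccc' starting at position 6)
LZ77 triple: (1, 4, 'f')


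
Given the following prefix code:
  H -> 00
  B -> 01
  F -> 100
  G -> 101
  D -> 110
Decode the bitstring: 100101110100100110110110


Decoding step by step:
Bits 100 -> F
Bits 101 -> G
Bits 110 -> D
Bits 100 -> F
Bits 100 -> F
Bits 110 -> D
Bits 110 -> D
Bits 110 -> D


Decoded message: FGDFFDDD


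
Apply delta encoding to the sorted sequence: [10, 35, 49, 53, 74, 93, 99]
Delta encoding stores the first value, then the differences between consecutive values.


First value: 10
Deltas:
  35 - 10 = 25
  49 - 35 = 14
  53 - 49 = 4
  74 - 53 = 21
  93 - 74 = 19
  99 - 93 = 6


Delta encoded: [10, 25, 14, 4, 21, 19, 6]


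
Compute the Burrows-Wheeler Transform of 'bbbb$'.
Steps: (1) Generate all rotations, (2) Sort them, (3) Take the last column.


Rotations (sorted):
  0: $bbbb -> last char: b
  1: b$bbb -> last char: b
  2: bb$bb -> last char: b
  3: bbb$b -> last char: b
  4: bbbb$ -> last char: $


BWT = bbbb$


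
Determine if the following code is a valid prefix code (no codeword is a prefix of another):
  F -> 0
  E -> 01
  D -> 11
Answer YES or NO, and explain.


Checking each pair (does one codeword prefix another?):
  F='0' vs E='01': prefix -- VIOLATION

NO -- this is NOT a valid prefix code. F (0) is a prefix of E (01).


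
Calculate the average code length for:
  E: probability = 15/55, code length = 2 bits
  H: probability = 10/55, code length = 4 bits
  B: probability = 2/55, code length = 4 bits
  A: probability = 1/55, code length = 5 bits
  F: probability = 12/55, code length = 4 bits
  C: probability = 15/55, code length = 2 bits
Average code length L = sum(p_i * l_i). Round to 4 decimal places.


Weighted contributions p_i * l_i:
  E: (15/55) * 2 = 30/55
  H: (10/55) * 4 = 40/55
  B: (2/55) * 4 = 8/55
  A: (1/55) * 5 = 5/55
  F: (12/55) * 4 = 48/55
  C: (15/55) * 2 = 30/55
Sum = (30 + 40 + 8 + 5 + 48 + 30)/55 = 161/55

L = 161/55 = 2.9273 bits/symbol


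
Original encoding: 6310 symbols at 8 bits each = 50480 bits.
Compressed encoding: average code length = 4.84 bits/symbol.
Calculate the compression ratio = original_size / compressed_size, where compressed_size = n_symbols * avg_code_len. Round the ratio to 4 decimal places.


original_size = n_symbols * orig_bits = 6310 * 8 = 50480 bits
compressed_size = n_symbols * avg_code_len = 6310 * 4.84 = 30540.4 bits
ratio = original_size / compressed_size = 50480 / 30540.4 = 1.6529

Compression ratio = 1.6529


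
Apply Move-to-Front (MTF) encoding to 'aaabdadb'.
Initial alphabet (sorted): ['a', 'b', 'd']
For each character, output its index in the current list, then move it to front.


MTF encoding:
'a': index 0 in ['a', 'b', 'd'] -> ['a', 'b', 'd']
'a': index 0 in ['a', 'b', 'd'] -> ['a', 'b', 'd']
'a': index 0 in ['a', 'b', 'd'] -> ['a', 'b', 'd']
'b': index 1 in ['a', 'b', 'd'] -> ['b', 'a', 'd']
'd': index 2 in ['b', 'a', 'd'] -> ['d', 'b', 'a']
'a': index 2 in ['d', 'b', 'a'] -> ['a', 'd', 'b']
'd': index 1 in ['a', 'd', 'b'] -> ['d', 'a', 'b']
'b': index 2 in ['d', 'a', 'b'] -> ['b', 'd', 'a']


Output: [0, 0, 0, 1, 2, 2, 1, 2]


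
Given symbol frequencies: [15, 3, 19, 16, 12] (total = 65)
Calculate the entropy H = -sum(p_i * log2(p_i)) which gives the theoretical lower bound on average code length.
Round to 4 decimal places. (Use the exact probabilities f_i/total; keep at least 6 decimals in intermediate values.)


Per-symbol terms -p_i * log2(p_i) with p_i = f_i/65:
  p = 15/65 = 0.230769: log2(p) = -2.115477, -p*log2(p) = 0.488187
  p = 3/65 = 0.046154: log2(p) = -4.437405, -p*log2(p) = 0.204803
  p = 19/65 = 0.292308: log2(p) = -1.774440, -p*log2(p) = 0.518683
  p = 16/65 = 0.246154: log2(p) = -2.022368, -p*log2(p) = 0.497814
  p = 12/65 = 0.184615: log2(p) = -2.437405, -p*log2(p) = 0.449983
H = 0.488187 + 0.204803 + 0.518683 + 0.497814 + 0.449983 = 2.159470

H = 2.1595 bits/symbol


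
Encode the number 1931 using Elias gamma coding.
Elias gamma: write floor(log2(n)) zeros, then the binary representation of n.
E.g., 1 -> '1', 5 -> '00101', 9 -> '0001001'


num_bits = floor(log2(1931)) + 1 = 11
leading_zeros = num_bits - 1 = 10
binary(1931) = 11110001011

Elias gamma(1931) = '0000000000' + '11110001011' = 000000000011110001011 (21 bits)


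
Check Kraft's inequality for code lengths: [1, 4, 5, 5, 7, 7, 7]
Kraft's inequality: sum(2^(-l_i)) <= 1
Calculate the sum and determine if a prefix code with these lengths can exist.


Sum = 2^(-1) + 2^(-4) + 2^(-5) + 2^(-5) + 2^(-7) + 2^(-7) + 2^(-7)
    = 0.5 + 0.0625 + 0.03125 + 0.03125 + 0.0078125 + 0.0078125 + 0.0078125
    = 83/128 = 0.6484375
Since 0.6484375 <= 1, Kraft's inequality IS satisfied.
A prefix code with these lengths CAN exist.

Kraft sum = 0.6484375. Satisfied.


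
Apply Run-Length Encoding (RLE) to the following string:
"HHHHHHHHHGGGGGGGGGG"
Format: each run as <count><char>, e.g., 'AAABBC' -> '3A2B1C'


Scanning runs left to right:
  i=0: run of 'H' x 9 -> '9H'
  i=9: run of 'G' x 10 -> '10G'

RLE = 9H10G


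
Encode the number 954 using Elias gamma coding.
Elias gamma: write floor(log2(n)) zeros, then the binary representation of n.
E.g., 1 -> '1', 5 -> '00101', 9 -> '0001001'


num_bits = floor(log2(954)) + 1 = 10
leading_zeros = num_bits - 1 = 9
binary(954) = 1110111010

Elias gamma(954) = '000000000' + '1110111010' = 0000000001110111010 (19 bits)


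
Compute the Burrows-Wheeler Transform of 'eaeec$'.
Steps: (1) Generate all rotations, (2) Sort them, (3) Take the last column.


Rotations (sorted):
  0: $eaeec -> last char: c
  1: aeec$e -> last char: e
  2: c$eaee -> last char: e
  3: eaeec$ -> last char: $
  4: ec$eae -> last char: e
  5: eec$ea -> last char: a


BWT = cee$ea


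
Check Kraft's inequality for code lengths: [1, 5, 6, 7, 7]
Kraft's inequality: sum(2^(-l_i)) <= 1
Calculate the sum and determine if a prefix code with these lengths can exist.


Sum = 2^(-1) + 2^(-5) + 2^(-6) + 2^(-7) + 2^(-7)
    = 0.5 + 0.03125 + 0.015625 + 0.0078125 + 0.0078125
    = 72/128 = 0.5625
Since 0.5625 <= 1, Kraft's inequality IS satisfied.
A prefix code with these lengths CAN exist.

Kraft sum = 0.5625. Satisfied.


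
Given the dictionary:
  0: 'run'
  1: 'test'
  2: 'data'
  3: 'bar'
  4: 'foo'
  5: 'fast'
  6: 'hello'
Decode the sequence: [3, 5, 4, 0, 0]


Look up each index in the dictionary:
  3 -> 'bar'
  5 -> 'fast'
  4 -> 'foo'
  0 -> 'run'
  0 -> 'run'

Decoded: "bar fast foo run run"


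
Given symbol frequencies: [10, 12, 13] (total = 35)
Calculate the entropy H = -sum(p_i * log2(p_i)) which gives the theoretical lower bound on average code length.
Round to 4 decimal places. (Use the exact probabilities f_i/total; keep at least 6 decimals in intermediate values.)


Per-symbol terms -p_i * log2(p_i) with p_i = f_i/35:
  p = 10/35 = 0.285714: log2(p) = -1.807355, -p*log2(p) = 0.516387
  p = 12/35 = 0.342857: log2(p) = -1.544321, -p*log2(p) = 0.529481
  p = 13/35 = 0.371429: log2(p) = -1.428843, -p*log2(p) = 0.530713
H = 0.516387 + 0.529481 + 0.530713 = 1.576581

H = 1.5766 bits/symbol


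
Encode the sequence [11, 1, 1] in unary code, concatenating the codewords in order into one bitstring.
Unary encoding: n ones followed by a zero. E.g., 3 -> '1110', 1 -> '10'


Encode each number as n ones followed by a terminating 0:
  11 -> 111111111110 (12 bits)
  1 -> 10 (2 bits)
  1 -> 10 (2 bits)
Total length = 12 + 2 + 2 = 16 bits.

Unary([11, 1, 1]) = 1111111111101010 (16 bits)


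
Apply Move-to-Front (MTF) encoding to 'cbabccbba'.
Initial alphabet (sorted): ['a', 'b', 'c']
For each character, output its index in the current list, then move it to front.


MTF encoding:
'c': index 2 in ['a', 'b', 'c'] -> ['c', 'a', 'b']
'b': index 2 in ['c', 'a', 'b'] -> ['b', 'c', 'a']
'a': index 2 in ['b', 'c', 'a'] -> ['a', 'b', 'c']
'b': index 1 in ['a', 'b', 'c'] -> ['b', 'a', 'c']
'c': index 2 in ['b', 'a', 'c'] -> ['c', 'b', 'a']
'c': index 0 in ['c', 'b', 'a'] -> ['c', 'b', 'a']
'b': index 1 in ['c', 'b', 'a'] -> ['b', 'c', 'a']
'b': index 0 in ['b', 'c', 'a'] -> ['b', 'c', 'a']
'a': index 2 in ['b', 'c', 'a'] -> ['a', 'b', 'c']


Output: [2, 2, 2, 1, 2, 0, 1, 0, 2]


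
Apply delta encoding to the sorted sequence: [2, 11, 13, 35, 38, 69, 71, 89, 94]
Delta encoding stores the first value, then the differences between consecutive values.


First value: 2
Deltas:
  11 - 2 = 9
  13 - 11 = 2
  35 - 13 = 22
  38 - 35 = 3
  69 - 38 = 31
  71 - 69 = 2
  89 - 71 = 18
  94 - 89 = 5


Delta encoded: [2, 9, 2, 22, 3, 31, 2, 18, 5]


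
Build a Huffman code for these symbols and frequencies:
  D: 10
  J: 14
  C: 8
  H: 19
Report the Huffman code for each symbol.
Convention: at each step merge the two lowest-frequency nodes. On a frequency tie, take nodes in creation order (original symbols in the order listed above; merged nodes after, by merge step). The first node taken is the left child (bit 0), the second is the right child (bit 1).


Huffman tree construction:
Step 1: Merge C(8) + D(10) = 18
Step 2: Merge J(14) + (C+D)(18) = 32
Step 3: Merge H(19) + (J+(C+D))(32) = 51
Read each symbol's code off the tree from the root (left child = 0, right child = 1).

Codes:
  D: 111 (length 3)
  J: 10 (length 2)
  C: 110 (length 3)
  H: 0 (length 1)
Average code length: 101/51 = 1.9804 bits/symbol


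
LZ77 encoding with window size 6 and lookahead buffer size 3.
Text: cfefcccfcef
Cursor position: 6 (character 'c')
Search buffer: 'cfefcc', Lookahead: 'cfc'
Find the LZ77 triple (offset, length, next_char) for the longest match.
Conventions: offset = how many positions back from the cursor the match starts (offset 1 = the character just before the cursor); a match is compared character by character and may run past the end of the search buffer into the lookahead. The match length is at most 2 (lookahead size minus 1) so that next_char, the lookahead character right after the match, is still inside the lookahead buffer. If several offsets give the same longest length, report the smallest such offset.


Try each offset into the search buffer:
  offset=1 (pos 5, char 'c'): match length 1
  offset=2 (pos 4, char 'c'): match length 1
  offset=3 (pos 3, char 'f'): match length 0
  offset=4 (pos 2, char 'e'): match length 0
  offset=5 (pos 1, char 'f'): match length 0
  offset=6 (pos 0, char 'c'): match length 2
Longest match has length 2 at offset 6.
next_char = character at position 6 + 2 = 8 -> 'c'

Best match: offset=6, length=2 (matching 'cf' starting at position 0)
LZ77 triple: (6, 2, 'c')


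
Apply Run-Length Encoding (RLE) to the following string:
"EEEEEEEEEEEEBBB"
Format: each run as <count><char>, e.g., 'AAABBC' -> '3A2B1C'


Scanning runs left to right:
  i=0: run of 'E' x 12 -> '12E'
  i=12: run of 'B' x 3 -> '3B'

RLE = 12E3B


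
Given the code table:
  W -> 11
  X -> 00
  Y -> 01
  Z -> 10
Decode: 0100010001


Decoding:
01 -> Y
00 -> X
01 -> Y
00 -> X
01 -> Y


Result: YXYXY


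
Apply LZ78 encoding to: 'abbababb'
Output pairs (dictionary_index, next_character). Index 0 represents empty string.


LZ78 encoding steps:
Dictionary: {0: ''}
Step 1: w='' (idx 0), next='a' -> output (0, 'a'), add 'a' as idx 1
Step 2: w='' (idx 0), next='b' -> output (0, 'b'), add 'b' as idx 2
Step 3: w='b' (idx 2), next='a' -> output (2, 'a'), add 'ba' as idx 3
Step 4: w='ba' (idx 3), next='b' -> output (3, 'b'), add 'bab' as idx 4
Step 5: w='b' (idx 2), end of input -> output (2, '')


Encoded: [(0, 'a'), (0, 'b'), (2, 'a'), (3, 'b'), (2, '')]


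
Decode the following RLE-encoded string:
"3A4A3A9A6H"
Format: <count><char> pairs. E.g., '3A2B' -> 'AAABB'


Expanding each <count><char> pair:
  3A -> 'AAA'
  4A -> 'AAAA'
  3A -> 'AAA'
  9A -> 'AAAAAAAAA'
  6H -> 'HHHHHH'

Decoded = AAAAAAAAAAAAAAAAAAAHHHHHH


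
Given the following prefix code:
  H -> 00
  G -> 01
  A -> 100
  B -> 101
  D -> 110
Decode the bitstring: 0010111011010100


Decoding step by step:
Bits 00 -> H
Bits 101 -> B
Bits 110 -> D
Bits 110 -> D
Bits 101 -> B
Bits 00 -> H


Decoded message: HBDDBH


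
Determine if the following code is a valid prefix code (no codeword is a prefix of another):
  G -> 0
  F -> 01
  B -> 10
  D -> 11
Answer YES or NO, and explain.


Checking each pair (does one codeword prefix another?):
  G='0' vs F='01': prefix -- VIOLATION

NO -- this is NOT a valid prefix code. G (0) is a prefix of F (01).


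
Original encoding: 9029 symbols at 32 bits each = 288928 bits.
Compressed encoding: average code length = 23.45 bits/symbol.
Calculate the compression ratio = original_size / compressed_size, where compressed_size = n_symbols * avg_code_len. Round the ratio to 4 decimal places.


original_size = n_symbols * orig_bits = 9029 * 32 = 288928 bits
compressed_size = n_symbols * avg_code_len = 9029 * 23.45 = 211730.05 bits
ratio = original_size / compressed_size = 288928 / 211730.05 = 1.3646

Compression ratio = 1.3646


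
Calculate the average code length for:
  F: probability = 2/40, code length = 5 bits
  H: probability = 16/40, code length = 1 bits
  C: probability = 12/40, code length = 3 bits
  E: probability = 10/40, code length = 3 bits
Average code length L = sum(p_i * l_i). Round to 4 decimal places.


Weighted contributions p_i * l_i:
  F: (2/40) * 5 = 10/40
  H: (16/40) * 1 = 16/40
  C: (12/40) * 3 = 36/40
  E: (10/40) * 3 = 30/40
Sum = (10 + 16 + 36 + 30)/40 = 92/40

L = 92/40 = 2.3000 bits/symbol


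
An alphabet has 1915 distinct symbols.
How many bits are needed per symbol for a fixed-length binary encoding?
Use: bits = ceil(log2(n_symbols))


log2(1915) = 10.9031
Bracket: 2^10 = 1024 < 1915 <= 2^11 = 2048
So ceil(log2(1915)) = 11

bits = ceil(log2(1915)) = ceil(10.9031) = 11 bits


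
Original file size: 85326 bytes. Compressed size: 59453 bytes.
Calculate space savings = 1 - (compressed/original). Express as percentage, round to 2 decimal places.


ratio = compressed/original = 59453/85326 = 0.696775
savings = 1 - ratio = 1 - 0.696775 = 0.303225
as a percentage: 0.303225 * 100 = 30.32%

Space savings = 1 - 59453/85326 = 30.32%


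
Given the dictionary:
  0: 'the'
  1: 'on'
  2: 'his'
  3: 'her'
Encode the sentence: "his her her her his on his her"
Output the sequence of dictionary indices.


Look up each word in the dictionary:
  'his' -> 2
  'her' -> 3
  'her' -> 3
  'her' -> 3
  'his' -> 2
  'on' -> 1
  'his' -> 2
  'her' -> 3

Encoded: [2, 3, 3, 3, 2, 1, 2, 3]


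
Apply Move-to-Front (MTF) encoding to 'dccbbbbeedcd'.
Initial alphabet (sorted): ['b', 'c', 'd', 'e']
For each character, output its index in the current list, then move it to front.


MTF encoding:
'd': index 2 in ['b', 'c', 'd', 'e'] -> ['d', 'b', 'c', 'e']
'c': index 2 in ['d', 'b', 'c', 'e'] -> ['c', 'd', 'b', 'e']
'c': index 0 in ['c', 'd', 'b', 'e'] -> ['c', 'd', 'b', 'e']
'b': index 2 in ['c', 'd', 'b', 'e'] -> ['b', 'c', 'd', 'e']
'b': index 0 in ['b', 'c', 'd', 'e'] -> ['b', 'c', 'd', 'e']
'b': index 0 in ['b', 'c', 'd', 'e'] -> ['b', 'c', 'd', 'e']
'b': index 0 in ['b', 'c', 'd', 'e'] -> ['b', 'c', 'd', 'e']
'e': index 3 in ['b', 'c', 'd', 'e'] -> ['e', 'b', 'c', 'd']
'e': index 0 in ['e', 'b', 'c', 'd'] -> ['e', 'b', 'c', 'd']
'd': index 3 in ['e', 'b', 'c', 'd'] -> ['d', 'e', 'b', 'c']
'c': index 3 in ['d', 'e', 'b', 'c'] -> ['c', 'd', 'e', 'b']
'd': index 1 in ['c', 'd', 'e', 'b'] -> ['d', 'c', 'e', 'b']


Output: [2, 2, 0, 2, 0, 0, 0, 3, 0, 3, 3, 1]
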